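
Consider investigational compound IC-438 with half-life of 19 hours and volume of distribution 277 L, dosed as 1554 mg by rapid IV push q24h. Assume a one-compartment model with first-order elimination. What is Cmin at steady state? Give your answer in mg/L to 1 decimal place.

4.0 mg/L

k = ln2/t½ = ln2/19 ≈ 0.036481 h⁻¹; fraction remaining f = e^(−kτ) = e^(−0.036481×24) ≈ 0.4166.
Accumulation ratio R = 1/(1 − f) ≈ 1/0.5834 ≈ 1.7141.
Each bolus raises the concentration by D/Vd = 1554/277 ≈ 5.610 mg/L.
Cmax,ss = C₀/(1 − f) ≈ 5.610/0.5834 ≈ 9.616 mg/L.
Steady-state trough Cmin,ss = Cmax,ss·f ≈ 9.616 × 0.4166 ≈ 4.006 mg/L.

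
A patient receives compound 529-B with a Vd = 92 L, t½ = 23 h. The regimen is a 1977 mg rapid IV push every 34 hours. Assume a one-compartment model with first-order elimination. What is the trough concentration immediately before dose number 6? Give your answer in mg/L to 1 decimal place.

f = (1/2)^(τ/t½) = (1/2)^(34/23) ≈ 0.3589.
C₀ = D/Vd = 1977/92 ≈ 21.489 mg/L.
Before the 6th dose, 5 doses have been given. Superposition: Cmin = C₀·(f + f² + … + f^5).
≈ 21.489 × (0.3589 + 0.1288 + 0.0462 + 0.0166 + 0.0060) ≈ 21.489 × 0.5565 ≈ 11.959 mg/L.

12.0 mg/L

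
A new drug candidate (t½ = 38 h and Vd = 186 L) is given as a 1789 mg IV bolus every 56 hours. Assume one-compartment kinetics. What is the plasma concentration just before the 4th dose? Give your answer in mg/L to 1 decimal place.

5.2 mg/L

f = (1/2)^(τ/t½) = (1/2)^(56/38) ≈ 0.3601.
C₀ = D/Vd = 1789/186 ≈ 9.618 mg/L.
Before the 4th dose, 3 doses have been given. Superposition: Cmin = C₀·(f + f² + … + f^3).
≈ 9.618 × (0.3601 + 0.1297 + 0.0467) ≈ 9.618 × 0.5365 ≈ 5.160 mg/L.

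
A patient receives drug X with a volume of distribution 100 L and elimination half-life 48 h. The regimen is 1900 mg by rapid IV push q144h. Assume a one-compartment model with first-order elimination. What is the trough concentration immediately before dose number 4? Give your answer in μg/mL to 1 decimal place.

2.7 μg/mL

f = (1/2)^(τ/t½) = (1/2)^(144/48) ≈ 0.1250.
C₀ = D/Vd = 1900/100 ≈ 19.000 μg/mL.
Before the 4th dose, 3 doses have been given. Superposition: Cmin = C₀·(f + f² + … + f^3).
≈ 19.000 × (0.1250 + 0.0156 + 0.0020) ≈ 19.000 × 0.1426 ≈ 2.709 μg/mL.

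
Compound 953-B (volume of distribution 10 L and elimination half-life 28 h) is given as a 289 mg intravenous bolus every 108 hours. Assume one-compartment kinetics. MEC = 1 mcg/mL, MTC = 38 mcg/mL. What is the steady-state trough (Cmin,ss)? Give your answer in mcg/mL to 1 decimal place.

Over one 108-h interval, 108/28 ≈ 3.8571 half-lives elapse, leaving f ≈ 0.0690 of each dose.
Each bolus raises the concentration by D/Vd = 289/10 ≈ 28.900 mcg/mL.
Steady-state trough Cmin,ss = C₀·f/(1−f) ≈ 28.900 × 0.0690/0.9310 ≈ 2.142 mcg/mL.
Trough 2.1 mcg/mL vs MEC 1 mcg/mL: adequate.

2.1 mcg/mL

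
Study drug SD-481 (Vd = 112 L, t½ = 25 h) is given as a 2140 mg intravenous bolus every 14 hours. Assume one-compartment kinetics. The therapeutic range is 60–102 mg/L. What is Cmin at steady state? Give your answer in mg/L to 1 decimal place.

τ/t½ = 14/25 ≈ 0.56, so fraction remaining f = (1/2)^(14/25) ≈ 0.6783.
Accumulation ratio R = 1/(1 − f) ≈ 1/0.3217 ≈ 3.1085.
Each bolus raises the concentration by D/Vd = 2140/112 ≈ 19.107 mg/L.
Cmax,ss = C₀/(1 − f) ≈ 19.107/0.3217 ≈ 59.394 mg/L.
Steady-state trough Cmin,ss = Cmax,ss·f ≈ 59.394 × 0.6783 ≈ 40.287 mg/L.
Trough 40.3 mg/L vs MEC 60 mg/L: subtherapeutic.

40.3 mg/L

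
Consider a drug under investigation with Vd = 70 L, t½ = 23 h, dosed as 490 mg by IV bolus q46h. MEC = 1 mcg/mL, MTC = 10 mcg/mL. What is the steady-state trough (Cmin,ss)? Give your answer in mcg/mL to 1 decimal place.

The dosing interval is 2 half-lives, so f = 2^(−2) = 0.25.
At steady state, R = 1/(1 − 0.25) = 4/3.
Single-dose peak C₀ = D/Vd = 490/70 = 7 mcg/mL.
Steady-state peak Cmax,ss = C₀·R = 7 × 4/3 ≈ 9.333 mcg/mL.
Steady-state trough Cmin,ss = Cmax,ss·f ≈ 9.333 × 0.25 ≈ 2.333 mcg/mL.
Trough 2.3 mcg/mL vs MEC 1 mcg/mL: adequate.

2.3 mcg/mL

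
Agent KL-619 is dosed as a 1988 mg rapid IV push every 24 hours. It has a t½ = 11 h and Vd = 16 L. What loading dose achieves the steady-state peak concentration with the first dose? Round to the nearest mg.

f = (1/2)^(24/11) ≈ 0.220398; accumulation ratio R = 1/(1−f) ≈ 1.28271.
Loading dose to hit Cmax,ss on first dose: D_load = D_maint·R ≈ 1988 × 1.28271 ≈ 2550.03 mg.

2550 mg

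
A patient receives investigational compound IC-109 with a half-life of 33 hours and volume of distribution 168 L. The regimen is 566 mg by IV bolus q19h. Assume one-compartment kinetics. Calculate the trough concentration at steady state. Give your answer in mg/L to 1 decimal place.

6.9 mg/L

k = ln2/t½ = ln2/33 ≈ 0.021004 h⁻¹; fraction remaining f = e^(−kτ) = e^(−0.021004×19) ≈ 0.6709.
At steady state, accumulation factor R = 1/(1 − e^(−kτ)) ≈ 3.0386.
Each bolus raises the concentration by D/Vd = 566/168 ≈ 3.369 mg/L.
Cmax,ss = C₀/(1 − f) ≈ 3.369/0.3291 ≈ 10.237 mg/L.
Steady-state trough Cmin,ss = Cmax,ss·f ≈ 10.237 × 0.6709 ≈ 6.868 mg/L.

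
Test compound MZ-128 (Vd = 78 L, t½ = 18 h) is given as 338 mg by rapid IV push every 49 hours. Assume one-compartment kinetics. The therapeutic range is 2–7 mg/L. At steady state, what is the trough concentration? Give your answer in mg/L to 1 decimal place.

τ/t½ = 49/18 ≈ 2.7222, so fraction remaining f = (1/2)^(49/18) ≈ 0.1515.
Accumulation ratio R = 1/(1 − f) ≈ 1/0.8485 ≈ 1.1786.
Single-dose peak C₀ = D/Vd = 338/78 ≈ 4.333 mg/L.
Cmax,ss = C₀/(1 − f) ≈ 4.333/0.8485 ≈ 5.107 mg/L.
Steady-state trough Cmin,ss = Cmax,ss·f ≈ 5.107 × 0.1515 ≈ 0.774 mg/L.
Trough 0.8 mg/L vs MEC 2 mg/L: subtherapeutic.

0.8 mg/L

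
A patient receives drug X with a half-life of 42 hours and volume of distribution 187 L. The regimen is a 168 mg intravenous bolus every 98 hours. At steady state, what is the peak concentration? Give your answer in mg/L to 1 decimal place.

Over one 98-h interval, 98/42 ≈ 2.3333 half-lives elapse, leaving f ≈ 0.1984 of each dose.
At steady state, accumulation factor R = 1/(1 − e^(−kτ)) ≈ 1.2475.
Single-dose peak C₀ = D/Vd = 168/187 ≈ 0.898 mg/L.
Steady-state peak Cmax,ss = C₀·R ≈ 0.898 × 1.2475 ≈ 1.120 mg/L.

1.1 mg/L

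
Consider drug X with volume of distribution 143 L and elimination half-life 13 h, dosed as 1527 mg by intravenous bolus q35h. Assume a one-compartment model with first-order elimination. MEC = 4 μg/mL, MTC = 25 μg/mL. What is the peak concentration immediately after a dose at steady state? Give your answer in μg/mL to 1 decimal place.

12.6 μg/mL

k = ln2/t½ = ln2/13 ≈ 0.053319 h⁻¹; fraction remaining f = e^(−kτ) = e^(−0.053319×35) ≈ 0.1547.
Accumulation ratio R = 1/(1 − f) ≈ 1/0.8453 ≈ 1.1830.
Single-dose peak C₀ = D/Vd = 1527/143 ≈ 10.678 μg/mL.
Steady-state peak Cmax,ss = C₀·R ≈ 10.678 × 1.1830 ≈ 12.632 μg/mL.
Peak 12.6 μg/mL vs MTC 25 μg/mL: below toxic threshold.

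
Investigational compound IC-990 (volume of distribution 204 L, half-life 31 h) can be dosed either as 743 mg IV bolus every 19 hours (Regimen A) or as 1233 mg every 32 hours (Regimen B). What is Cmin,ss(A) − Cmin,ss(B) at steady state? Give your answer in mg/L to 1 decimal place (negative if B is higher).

Regimen A: f = (1/2)^(19/31) ≈ 0.6539; Cmin,ss = (743/204)·f/(1−f) ≈ 6.881 mg/L.
Regimen B: f = (1/2)^(32/31) ≈ 0.4889; Cmin,ss = (1233/204)·f/(1−f) ≈ 5.782 mg/L.
Difference ≈ 6.881 − 5.782 ≈ 1.099 mg/L.

1.1 mg/L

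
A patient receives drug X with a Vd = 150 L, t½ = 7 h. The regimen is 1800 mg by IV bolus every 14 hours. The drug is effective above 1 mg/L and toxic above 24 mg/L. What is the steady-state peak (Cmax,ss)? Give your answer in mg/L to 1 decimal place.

τ = 14 h = 2 half-lives, so f = (1/2)^2 = 0.25.
At steady state, R = 1/(1 − 0.25) = 4/3.
Single-dose peak C₀ = D/Vd = 1800/150 = 12 mg/L.
Steady-state peak Cmax,ss = C₀·R = 12 × 4/3 ≈ 16.000 mg/L.
Peak 16.0 mg/L vs MTC 24 mg/L: below toxic threshold.

16.0 mg/L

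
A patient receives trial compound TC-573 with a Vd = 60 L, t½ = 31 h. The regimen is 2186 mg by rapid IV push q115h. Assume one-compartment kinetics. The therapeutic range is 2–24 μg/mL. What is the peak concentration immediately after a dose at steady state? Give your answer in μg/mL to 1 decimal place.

Over one 115-h interval, 115/31 ≈ 3.7097 half-lives elapse, leaving f ≈ 0.0764 of each dose.
Accumulation ratio R = 1/(1 − f) ≈ 1/0.9236 ≈ 1.0827.
Each bolus raises the concentration by D/Vd = 2186/60 ≈ 36.433 μg/mL.
Cmax,ss = C₀/(1 − f) ≈ 36.433/0.9236 ≈ 39.447 μg/mL.
Peak 39.4 μg/mL vs MTC 24 μg/mL: exceeds toxic threshold.

39.4 μg/mL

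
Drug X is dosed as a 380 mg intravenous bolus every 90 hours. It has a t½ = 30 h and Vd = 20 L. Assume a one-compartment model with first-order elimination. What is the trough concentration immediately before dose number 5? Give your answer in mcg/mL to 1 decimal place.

f = (1/2)^(τ/t½) = (1/2)^(90/30) ≈ 0.1250.
C₀ = D/Vd = 380/20 ≈ 19.000 mcg/mL.
Before the 5th dose, 4 doses have been given. Superposition: Cmin = C₀·(f + f² + … + f^4).
≈ 19.000 × (0.1250 + 0.0156 + 0.0020 + 0.0002) ≈ 19.000 × 0.1428 ≈ 2.713 mcg/mL.

2.7 mcg/mL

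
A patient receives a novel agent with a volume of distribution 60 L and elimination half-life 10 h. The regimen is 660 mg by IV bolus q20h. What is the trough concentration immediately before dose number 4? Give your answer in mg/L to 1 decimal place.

3.6 mg/L

f = (1/2)^(τ/t½) = (1/2)^(20/10) ≈ 0.2500.
C₀ = D/Vd = 660/60 ≈ 11.000 mg/L.
Before the 4th dose, 3 doses have been given. Superposition: Cmin = C₀·(f + f² + … + f^3).
≈ 11.000 × (0.2500 + 0.0625 + 0.0156) ≈ 11.000 × 0.3281 ≈ 3.609 mg/L.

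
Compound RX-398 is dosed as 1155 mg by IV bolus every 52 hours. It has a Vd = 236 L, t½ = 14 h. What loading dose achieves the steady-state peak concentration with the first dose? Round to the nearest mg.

1250 mg

f = (1/2)^(52/14) ≈ 0.076188; accumulation ratio R = 1/(1−f) ≈ 1.08247.
Loading dose to hit Cmax,ss on first dose: D_load = D_maint·R ≈ 1155 × 1.08247 ≈ 1250.25 mg.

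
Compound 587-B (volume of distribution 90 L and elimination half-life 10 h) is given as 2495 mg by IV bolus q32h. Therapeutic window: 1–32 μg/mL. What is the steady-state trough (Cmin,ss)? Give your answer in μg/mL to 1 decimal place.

3.4 μg/mL

Over one 32-h interval, 32/10 ≈ 3.2 half-lives elapse, leaving f ≈ 0.1088 of each dose.
At steady state, accumulation factor R = 1/(1 − e^(−kτ)) ≈ 1.1221.
Single-dose peak C₀ = D/Vd = 2495/90 ≈ 27.722 μg/mL.
Steady-state peak Cmax,ss = C₀·R ≈ 27.722 × 1.1221 ≈ 31.107 μg/mL.
Steady-state trough Cmin,ss = Cmax,ss·f ≈ 31.107 × 0.1088 ≈ 3.384 μg/mL.
Trough 3.4 μg/mL vs MEC 1 μg/mL: adequate.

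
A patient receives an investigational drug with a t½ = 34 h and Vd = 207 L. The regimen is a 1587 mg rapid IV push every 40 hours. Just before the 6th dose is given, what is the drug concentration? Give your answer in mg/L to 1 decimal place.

f = (1/2)^(τ/t½) = (1/2)^(40/34) ≈ 0.4424.
C₀ = D/Vd = 1587/207 ≈ 7.667 mg/L.
Before the 6th dose, 5 doses have been given. Superposition: Cmin = C₀·(f + f² + … + f^5).
≈ 7.667 × (0.4424 + 0.1957 + 0.0866 + 0.0383 + 0.0169) ≈ 7.667 × 0.7799 ≈ 5.979 mg/L.

6.0 mg/L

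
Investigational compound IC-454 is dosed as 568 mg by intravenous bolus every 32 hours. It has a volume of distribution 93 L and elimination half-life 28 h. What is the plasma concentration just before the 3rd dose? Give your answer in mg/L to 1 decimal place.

f = (1/2)^(τ/t½) = (1/2)^(32/28) ≈ 0.4529.
C₀ = D/Vd = 568/93 ≈ 6.108 mg/L.
Before the 3rd dose, 2 doses have been given. Superposition: Cmin = C₀·(f + f²).
≈ 6.108 × (0.4529 + 0.2051) ≈ 6.108 × 0.6580 ≈ 4.019 mg/L.

4.0 mg/L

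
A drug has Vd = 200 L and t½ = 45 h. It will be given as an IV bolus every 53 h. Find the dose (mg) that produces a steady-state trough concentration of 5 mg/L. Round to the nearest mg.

1262 mg

τ/t½ = 53/45 ≈ 1.1778, so f = (1/2)^(53/45) ≈ 0.442032.
Cmin,ss = (D/Vd)·f/(1−f), so D = Cmin,ss·Vd·(1−f)/f.
D = 5 × 200 × (1−f)/f ≈ 5 × 200 × 1.26228 ≈ 1262.28 mg.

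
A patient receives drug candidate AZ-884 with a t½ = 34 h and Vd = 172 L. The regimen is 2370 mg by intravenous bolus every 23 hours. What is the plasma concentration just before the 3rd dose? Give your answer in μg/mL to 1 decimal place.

f = (1/2)^(τ/t½) = (1/2)^(23/34) ≈ 0.6257.
C₀ = D/Vd = 2370/172 ≈ 13.779 μg/mL.
Before the 3rd dose, 2 doses have been given. Superposition: Cmin = C₀·(f + f²).
≈ 13.779 × (0.6257 + 0.3915) ≈ 13.779 × 1.0172 ≈ 14.016 μg/mL.

14.0 μg/mL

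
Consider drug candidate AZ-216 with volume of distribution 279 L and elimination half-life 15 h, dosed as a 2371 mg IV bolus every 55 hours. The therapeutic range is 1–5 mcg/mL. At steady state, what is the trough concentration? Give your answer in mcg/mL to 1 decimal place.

k = ln2/t½ = ln2/15 ≈ 0.046210 h⁻¹; fraction remaining f = e^(−kτ) = e^(−0.046210×55) ≈ 0.0787.
Accumulation ratio R = 1/(1 − f) ≈ 1/0.9213 ≈ 1.0854.
Each bolus raises the concentration by D/Vd = 2371/279 ≈ 8.498 mcg/mL.
Cmax,ss = C₀/(1 − f) ≈ 8.498/0.9213 ≈ 9.224 mcg/mL.
Steady-state trough Cmin,ss = Cmax,ss·f ≈ 9.224 × 0.0787 ≈ 0.726 mcg/mL.
Trough 0.7 mcg/mL vs MEC 1 mcg/mL: subtherapeutic.

0.7 mcg/mL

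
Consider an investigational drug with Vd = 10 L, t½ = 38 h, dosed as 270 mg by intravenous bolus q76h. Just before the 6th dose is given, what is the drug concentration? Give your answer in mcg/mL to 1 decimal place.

9.0 mcg/mL

f = (1/2)^(τ/t½) = (1/2)^(76/38) ≈ 0.2500.
C₀ = D/Vd = 270/10 ≈ 27.000 mcg/mL.
Before the 6th dose, 5 doses have been given. Superposition: Cmin = C₀·(f + f² + … + f^5).
≈ 27.000 × (0.2500 + 0.0625 + 0.0156 + 0.0039 + 0.0010) ≈ 27.000 × 0.3330 ≈ 8.991 mcg/mL.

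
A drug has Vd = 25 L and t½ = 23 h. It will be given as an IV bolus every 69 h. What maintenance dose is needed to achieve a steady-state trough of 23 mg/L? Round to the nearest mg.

4025 mg

τ/t½ = 69/23 ≈ 3, so f = (1/2)^(69/23) ≈ 0.125000.
Cmin,ss = (D/Vd)·f/(1−f), so D = Cmin,ss·Vd·(1−f)/f.
D = 23 × 25 × (1−f)/f ≈ 23 × 25 × 7.00000 ≈ 4025.00 mg.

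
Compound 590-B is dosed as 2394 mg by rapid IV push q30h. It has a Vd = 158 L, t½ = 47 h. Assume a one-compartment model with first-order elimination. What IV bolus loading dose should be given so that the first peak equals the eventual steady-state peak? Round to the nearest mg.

f = (1/2)^(30/47) ≈ 0.642471; accumulation ratio R = 1/(1−f) ≈ 2.79698.
Loading dose to hit Cmax,ss on first dose: D_load = D_maint·R ≈ 2394 × 2.79698 ≈ 6695.97 mg.

6696 mg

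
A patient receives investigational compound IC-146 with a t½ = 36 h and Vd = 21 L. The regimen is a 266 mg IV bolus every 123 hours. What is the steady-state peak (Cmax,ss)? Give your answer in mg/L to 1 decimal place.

τ/t½ = 123/36 ≈ 3.4167, so fraction remaining f = (1/2)^(123/36) ≈ 0.0936.
At steady state, accumulation factor R = 1/(1 − e^(−kτ)) ≈ 1.1033.
Single-dose peak C₀ = D/Vd = 266/21 ≈ 12.667 mg/L.
Steady-state peak Cmax,ss = C₀·R ≈ 12.667 × 1.1033 ≈ 13.976 mg/L.

14.0 mg/L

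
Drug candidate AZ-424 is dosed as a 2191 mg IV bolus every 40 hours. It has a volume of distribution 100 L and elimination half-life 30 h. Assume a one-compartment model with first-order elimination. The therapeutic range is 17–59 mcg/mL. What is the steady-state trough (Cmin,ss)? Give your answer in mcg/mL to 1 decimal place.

14.4 mcg/mL

τ/t½ = 40/30 ≈ 1.3333, so fraction remaining f = (1/2)^(40/30) ≈ 0.3969.
At steady state, accumulation factor R = 1/(1 − e^(−kτ)) ≈ 1.6581.
Each bolus raises the concentration by D/Vd = 2191/100 ≈ 21.910 mcg/mL.
Cmax,ss = C₀/(1 − f) ≈ 21.910/0.6031 ≈ 36.329 mcg/mL.
Steady-state trough Cmin,ss = Cmax,ss·f ≈ 36.329 × 0.3969 ≈ 14.419 mcg/mL.
Trough 14.4 mcg/mL vs MEC 17 mcg/mL: subtherapeutic.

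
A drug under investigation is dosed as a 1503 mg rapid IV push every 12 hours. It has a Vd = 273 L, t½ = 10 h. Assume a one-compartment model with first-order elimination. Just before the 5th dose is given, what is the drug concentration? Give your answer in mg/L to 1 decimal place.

f = (1/2)^(τ/t½) = (1/2)^(12/10) ≈ 0.4353.
C₀ = D/Vd = 1503/273 ≈ 5.505 mg/L.
Before the 5th dose, 4 doses have been given. Superposition: Cmin = C₀·(f + f² + … + f^4).
≈ 5.505 × (0.4353 + 0.1895 + 0.0825 + 0.0359) ≈ 5.505 × 0.7432 ≈ 4.091 mg/L.

4.1 mg/L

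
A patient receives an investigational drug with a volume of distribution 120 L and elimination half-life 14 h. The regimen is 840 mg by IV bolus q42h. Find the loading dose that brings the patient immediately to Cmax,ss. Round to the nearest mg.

960 mg

f = (1/2)^(42/14) ≈ 0.125000; accumulation ratio R = 1/(1−f) ≈ 1.14286.
Loading dose to hit Cmax,ss on first dose: D_load = D_maint·R ≈ 840 × 1.14286 ≈ 960.00 mg.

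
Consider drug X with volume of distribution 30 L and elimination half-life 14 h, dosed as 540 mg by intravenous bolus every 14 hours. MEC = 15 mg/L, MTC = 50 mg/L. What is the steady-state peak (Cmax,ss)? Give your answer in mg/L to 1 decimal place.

τ = 14 h = 1 half-life, so f = (1/2)^1 = 0.5.
Accumulation ratio R = 1/(1 − f) = 1/0.5 = 2/1.
Single-dose peak C₀ = D/Vd = 540/30 = 18 mg/L.
Steady-state peak Cmax,ss = C₀·R = 18 × 2/1 ≈ 36.000 mg/L.
Peak 36.0 mg/L vs MTC 50 mg/L: below toxic threshold.

36.0 mg/L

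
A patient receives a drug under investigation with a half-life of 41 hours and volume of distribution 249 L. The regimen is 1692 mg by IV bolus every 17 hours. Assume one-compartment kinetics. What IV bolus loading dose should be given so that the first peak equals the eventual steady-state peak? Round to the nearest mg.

6774 mg

f = (1/2)^(17/41) ≈ 0.750210; accumulation ratio R = 1/(1−f) ≈ 4.00336.
Loading dose to hit Cmax,ss on first dose: D_load = D_maint·R ≈ 1692 × 4.00336 ≈ 6773.69 mg.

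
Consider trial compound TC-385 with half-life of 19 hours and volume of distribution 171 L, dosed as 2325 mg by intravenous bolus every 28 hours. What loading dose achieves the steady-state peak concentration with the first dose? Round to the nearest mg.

3633 mg

f = (1/2)^(28/19) ≈ 0.360062; accumulation ratio R = 1/(1−f) ≈ 1.56265.
Loading dose to hit Cmax,ss on first dose: D_load = D_maint·R ≈ 2325 × 1.56265 ≈ 3633.16 mg.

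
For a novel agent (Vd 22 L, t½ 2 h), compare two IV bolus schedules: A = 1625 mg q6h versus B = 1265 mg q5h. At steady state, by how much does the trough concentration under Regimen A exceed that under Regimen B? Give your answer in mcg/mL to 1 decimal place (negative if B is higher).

Regimen A: f = (1/2)^(6/2) ≈ 0.1250; Cmin,ss = (1625/22)·f/(1−f) ≈ 10.552 mcg/mL.
Regimen B: f = (1/2)^(5/2) ≈ 0.1768; Cmin,ss = (1265/22)·f/(1−f) ≈ 12.349 mcg/mL.
Difference ≈ 10.552 − 12.349 ≈ -1.797 mcg/mL.

-1.8 mcg/mL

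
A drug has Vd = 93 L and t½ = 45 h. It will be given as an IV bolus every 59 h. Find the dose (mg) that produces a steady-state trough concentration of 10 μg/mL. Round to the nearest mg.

1378 mg

τ/t½ = 59/45 ≈ 1.3111, so f = (1/2)^(59/45) ≈ 0.403010.
Cmin,ss = (D/Vd)·f/(1−f), so D = Cmin,ss·Vd·(1−f)/f.
D = 10 × 93 × (1−f)/f ≈ 10 × 93 × 1.48133 ≈ 1377.64 mg.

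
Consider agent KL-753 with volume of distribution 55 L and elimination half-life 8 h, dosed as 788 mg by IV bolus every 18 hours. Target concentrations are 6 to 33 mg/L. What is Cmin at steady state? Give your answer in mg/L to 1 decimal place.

3.8 mg/L

k = ln2/t½ = ln2/8 ≈ 0.086643 h⁻¹; fraction remaining f = e^(−kτ) = e^(−0.086643×18) ≈ 0.2102.
At steady state, accumulation factor R = 1/(1 − e^(−kτ)) ≈ 1.2661.
Each bolus raises the concentration by D/Vd = 788/55 ≈ 14.327 mg/L.
Cmax,ss = C₀/(1 − f) ≈ 14.327/0.7898 ≈ 18.140 mg/L.
Steady-state trough Cmin,ss = Cmax,ss·f ≈ 18.140 × 0.2102 ≈ 3.813 mg/L.
Trough 3.8 mg/L vs MEC 6 mg/L: subtherapeutic.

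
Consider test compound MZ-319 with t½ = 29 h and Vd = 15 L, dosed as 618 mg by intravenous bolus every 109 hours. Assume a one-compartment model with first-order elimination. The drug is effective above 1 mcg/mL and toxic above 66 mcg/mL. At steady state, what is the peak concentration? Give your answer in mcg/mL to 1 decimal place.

τ/t½ = 109/29 ≈ 3.7586, so fraction remaining f = (1/2)^(109/29) ≈ 0.0739.
At steady state, accumulation factor R = 1/(1 − e^(−kτ)) ≈ 1.0798.
Single-dose peak C₀ = D/Vd = 618/15 ≈ 41.200 mcg/mL.
Steady-state peak Cmax,ss = C₀·R ≈ 41.200 × 1.0798 ≈ 44.488 mcg/mL.
Peak 44.5 mcg/mL vs MTC 66 mcg/mL: below toxic threshold.

44.5 mcg/mL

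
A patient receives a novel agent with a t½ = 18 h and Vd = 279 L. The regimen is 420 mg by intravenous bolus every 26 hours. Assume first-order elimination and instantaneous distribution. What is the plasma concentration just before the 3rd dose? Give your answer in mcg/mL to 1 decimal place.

f = (1/2)^(τ/t½) = (1/2)^(26/18) ≈ 0.3674.
C₀ = D/Vd = 420/279 ≈ 1.505 mcg/mL.
Before the 3rd dose, 2 doses have been given. Superposition: Cmin = C₀·(f + f²).
≈ 1.505 × (0.3674 + 0.1350) ≈ 1.505 × 0.5024 ≈ 0.756 mcg/mL.

0.8 mcg/mL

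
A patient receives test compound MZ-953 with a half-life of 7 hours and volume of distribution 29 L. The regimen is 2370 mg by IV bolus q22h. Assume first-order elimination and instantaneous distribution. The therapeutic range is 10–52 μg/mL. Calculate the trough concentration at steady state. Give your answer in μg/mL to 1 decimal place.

10.4 μg/mL

τ/t½ = 22/7 ≈ 3.1429, so fraction remaining f = (1/2)^(22/7) ≈ 0.1132.
At steady state, accumulation factor R = 1/(1 − e^(−kτ)) ≈ 1.1276.
Each bolus raises the concentration by D/Vd = 2370/29 ≈ 81.724 μg/mL.
Cmax,ss = C₀/(1 − f) ≈ 81.724/0.8868 ≈ 92.156 μg/mL.
Steady-state trough Cmin,ss = Cmax,ss·f ≈ 92.156 × 0.1132 ≈ 10.432 μg/mL.
Trough 10.4 μg/mL vs MEC 10 μg/mL: adequate.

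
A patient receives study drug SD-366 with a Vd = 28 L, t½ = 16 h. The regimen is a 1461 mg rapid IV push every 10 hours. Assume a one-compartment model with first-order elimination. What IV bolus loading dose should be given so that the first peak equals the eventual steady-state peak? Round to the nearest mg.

4156 mg

f = (1/2)^(10/16) ≈ 0.648420; accumulation ratio R = 1/(1−f) ≈ 2.84430.
Loading dose to hit Cmax,ss on first dose: D_load = D_maint·R ≈ 1461 × 2.84430 ≈ 4155.52 mg.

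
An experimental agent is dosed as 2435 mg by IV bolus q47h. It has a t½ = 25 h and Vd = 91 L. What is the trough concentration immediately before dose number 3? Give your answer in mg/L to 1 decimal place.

9.2 mg/L

f = (1/2)^(τ/t½) = (1/2)^(47/25) ≈ 0.2717.
C₀ = D/Vd = 2435/91 ≈ 26.758 mg/L.
Before the 3rd dose, 2 doses have been given. Superposition: Cmin = C₀·(f + f²).
≈ 26.758 × (0.2717 + 0.0738) ≈ 26.758 × 0.3455 ≈ 9.245 mg/L.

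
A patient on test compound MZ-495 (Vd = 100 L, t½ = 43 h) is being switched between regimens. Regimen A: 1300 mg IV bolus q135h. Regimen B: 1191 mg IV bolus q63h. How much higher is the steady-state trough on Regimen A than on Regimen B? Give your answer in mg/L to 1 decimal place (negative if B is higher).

-5.1 mg/L

Regimen A: f = (1/2)^(135/43) ≈ 0.1135; Cmin,ss = (1300/100)·f/(1−f) ≈ 1.664 mg/L.
Regimen B: f = (1/2)^(63/43) ≈ 0.3622; Cmin,ss = (1191/100)·f/(1−f) ≈ 6.764 mg/L.
Difference ≈ 1.664 − 6.764 ≈ -5.100 mg/L.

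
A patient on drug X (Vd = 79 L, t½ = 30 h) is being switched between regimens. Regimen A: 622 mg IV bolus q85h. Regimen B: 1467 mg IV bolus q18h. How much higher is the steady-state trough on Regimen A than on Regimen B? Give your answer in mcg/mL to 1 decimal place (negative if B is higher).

-34.7 mcg/mL

Regimen A: f = (1/2)^(85/30) ≈ 0.1403; Cmin,ss = (622/79)·f/(1−f) ≈ 1.285 mcg/mL.
Regimen B: f = (1/2)^(18/30) ≈ 0.6598; Cmin,ss = (1467/79)·f/(1−f) ≈ 36.015 mcg/mL.
Difference ≈ 1.285 − 36.015 ≈ -34.730 mcg/mL.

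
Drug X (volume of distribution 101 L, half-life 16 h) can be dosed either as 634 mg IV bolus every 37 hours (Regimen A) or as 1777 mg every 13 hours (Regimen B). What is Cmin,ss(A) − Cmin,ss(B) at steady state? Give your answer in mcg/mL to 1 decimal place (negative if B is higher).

Regimen A: f = (1/2)^(37/16) ≈ 0.2013; Cmin,ss = (634/101)·f/(1−f) ≈ 1.582 mcg/mL.
Regimen B: f = (1/2)^(13/16) ≈ 0.5694; Cmin,ss = (1777/101)·f/(1−f) ≈ 23.265 mcg/mL.
Difference ≈ 1.582 − 23.265 ≈ -21.683 mcg/mL.

-21.7 mcg/mL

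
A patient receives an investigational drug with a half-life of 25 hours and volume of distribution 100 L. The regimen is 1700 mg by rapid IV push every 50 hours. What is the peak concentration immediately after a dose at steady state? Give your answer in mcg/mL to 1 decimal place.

22.7 mcg/mL

τ = 50 h = 2 half-lives, so f = (1/2)^2 = 0.25.
Accumulation ratio R = 1/(1 − f) = 1/0.75 = 4/3.
Single-dose peak C₀ = D/Vd = 1700/100 = 17 mcg/mL.
Steady-state peak Cmax,ss = C₀·R = 17 × 4/3 ≈ 22.667 mcg/mL.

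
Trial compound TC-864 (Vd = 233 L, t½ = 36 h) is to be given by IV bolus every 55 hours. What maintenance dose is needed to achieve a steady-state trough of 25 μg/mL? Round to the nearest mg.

10971 mg

τ/t½ = 55/36 ≈ 1.5278, so f = (1/2)^(55/36) ≈ 0.346811.
Cmin,ss = (D/Vd)·f/(1−f), so D = Cmin,ss·Vd·(1−f)/f.
D = 25 × 233 × (1−f)/f ≈ 25 × 233 × 1.88341 ≈ 10970.86 mg.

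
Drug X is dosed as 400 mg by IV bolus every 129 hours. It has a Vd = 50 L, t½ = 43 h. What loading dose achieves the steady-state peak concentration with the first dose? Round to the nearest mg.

f = (1/2)^(129/43) ≈ 0.125000; accumulation ratio R = 1/(1−f) ≈ 1.14286.
Loading dose to hit Cmax,ss on first dose: D_load = D_maint·R ≈ 400 × 1.14286 ≈ 457.14 mg.

457 mg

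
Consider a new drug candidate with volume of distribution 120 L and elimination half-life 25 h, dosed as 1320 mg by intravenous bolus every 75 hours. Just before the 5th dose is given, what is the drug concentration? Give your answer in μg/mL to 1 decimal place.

1.6 μg/mL

f = (1/2)^(τ/t½) = (1/2)^(75/25) ≈ 0.1250.
C₀ = D/Vd = 1320/120 ≈ 11.000 μg/mL.
Before the 5th dose, 4 doses have been given. Superposition: Cmin = C₀·(f + f² + … + f^4).
≈ 11.000 × (0.1250 + 0.0156 + 0.0020 + 0.0002) ≈ 11.000 × 0.1428 ≈ 1.571 μg/mL.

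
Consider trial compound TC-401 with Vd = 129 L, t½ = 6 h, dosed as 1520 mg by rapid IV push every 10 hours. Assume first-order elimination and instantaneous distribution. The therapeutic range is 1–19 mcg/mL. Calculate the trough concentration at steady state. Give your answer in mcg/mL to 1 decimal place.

k = ln2/t½ = ln2/6 ≈ 0.115525 h⁻¹; fraction remaining f = e^(−kτ) = e^(−0.115525×10) ≈ 0.3150.
At steady state, accumulation factor R = 1/(1 − e^(−kτ)) ≈ 1.4599.
Each bolus raises the concentration by D/Vd = 1520/129 ≈ 11.783 mcg/mL.
Steady-state peak Cmax,ss = C₀·R ≈ 11.783 × 1.4599 ≈ 17.202 mcg/mL.
Steady-state trough Cmin,ss = Cmax,ss·f ≈ 17.202 × 0.3150 ≈ 5.419 mcg/mL.
Trough 5.4 mcg/mL vs MEC 1 mcg/mL: adequate.

5.4 mcg/mL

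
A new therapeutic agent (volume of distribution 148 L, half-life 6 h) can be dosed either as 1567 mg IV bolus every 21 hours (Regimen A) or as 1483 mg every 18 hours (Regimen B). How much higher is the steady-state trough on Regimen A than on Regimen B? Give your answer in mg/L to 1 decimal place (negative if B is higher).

Regimen A: f = (1/2)^(21/6) ≈ 0.0884; Cmin,ss = (1567/148)·f/(1−f) ≈ 1.027 mg/L.
Regimen B: f = (1/2)^(18/6) ≈ 0.1250; Cmin,ss = (1483/148)·f/(1−f) ≈ 1.431 mg/L.
Difference ≈ 1.027 − 1.431 ≈ -0.404 mg/L.

-0.4 mg/L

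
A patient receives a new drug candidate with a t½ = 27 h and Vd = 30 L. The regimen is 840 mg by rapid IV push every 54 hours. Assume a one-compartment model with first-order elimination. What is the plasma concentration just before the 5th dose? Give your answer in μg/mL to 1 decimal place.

9.3 μg/mL

f = (1/2)^(τ/t½) = (1/2)^(54/27) ≈ 0.2500.
C₀ = D/Vd = 840/30 ≈ 28.000 μg/mL.
Before the 5th dose, 4 doses have been given. Superposition: Cmin = C₀·(f + f² + … + f^4).
≈ 28.000 × (0.2500 + 0.0625 + 0.0156 + 0.0039) ≈ 28.000 × 0.3320 ≈ 9.296 μg/mL.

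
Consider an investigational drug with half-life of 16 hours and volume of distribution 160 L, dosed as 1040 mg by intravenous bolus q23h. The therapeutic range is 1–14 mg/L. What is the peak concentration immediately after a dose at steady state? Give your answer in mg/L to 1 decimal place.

10.3 mg/L

Over one 23-h interval, 23/16 ≈ 1.4375 half-lives elapse, leaving f ≈ 0.3692 of each dose.
At steady state, accumulation factor R = 1/(1 − e^(−kτ)) ≈ 1.5853.
Single-dose peak C₀ = D/Vd = 1040/160 ≈ 6.500 mg/L.
Cmax,ss = C₀/(1 − f) ≈ 6.500/0.6308 ≈ 10.304 mg/L.
Peak 10.3 mg/L vs MTC 14 mg/L: below toxic threshold.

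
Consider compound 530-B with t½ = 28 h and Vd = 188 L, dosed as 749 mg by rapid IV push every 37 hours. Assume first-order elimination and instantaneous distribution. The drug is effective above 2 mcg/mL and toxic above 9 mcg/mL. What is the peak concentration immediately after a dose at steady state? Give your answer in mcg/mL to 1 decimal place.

k = ln2/t½ = ln2/28 ≈ 0.024755 h⁻¹; fraction remaining f = e^(−kτ) = e^(−0.024755×37) ≈ 0.4001.
At steady state, accumulation factor R = 1/(1 − e^(−kτ)) ≈ 1.6669.
Each bolus raises the concentration by D/Vd = 749/188 ≈ 3.984 mcg/mL.
Steady-state peak Cmax,ss = C₀·R ≈ 3.984 × 1.6669 ≈ 6.641 mcg/mL.
Peak 6.6 mcg/mL vs MTC 9 mcg/mL: below toxic threshold.

6.6 mcg/mL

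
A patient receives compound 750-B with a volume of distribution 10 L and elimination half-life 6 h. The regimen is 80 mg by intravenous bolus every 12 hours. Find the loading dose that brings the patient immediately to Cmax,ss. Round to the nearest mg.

f = (1/2)^(12/6) ≈ 0.250000; accumulation ratio R = 1/(1−f) ≈ 1.33333.
Loading dose to hit Cmax,ss on first dose: D_load = D_maint·R ≈ 80 × 1.33333 ≈ 106.67 mg.

107 mg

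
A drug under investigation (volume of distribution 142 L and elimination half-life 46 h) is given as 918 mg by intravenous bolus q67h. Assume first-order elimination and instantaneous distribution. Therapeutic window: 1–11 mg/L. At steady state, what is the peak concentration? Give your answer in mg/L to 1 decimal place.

10.2 mg/L

τ/t½ = 67/46 ≈ 1.4565, so fraction remaining f = (1/2)^(67/46) ≈ 0.3644.
At steady state, accumulation factor R = 1/(1 − e^(−kτ)) ≈ 1.5733.
Each bolus raises the concentration by D/Vd = 918/142 ≈ 6.465 mg/L.
Steady-state peak Cmax,ss = C₀·R ≈ 6.465 × 1.5733 ≈ 10.171 mg/L.
Peak 10.2 mg/L vs MTC 11 mg/L: below toxic threshold.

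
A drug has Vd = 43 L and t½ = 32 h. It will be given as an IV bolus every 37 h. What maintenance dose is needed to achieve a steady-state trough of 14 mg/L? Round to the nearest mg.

τ/t½ = 37/32 ≈ 1.1562, so f = (1/2)^(37/32) ≈ 0.448677.
Cmin,ss = (D/Vd)·f/(1−f), so D = Cmin,ss·Vd·(1−f)/f.
D = 14 × 43 × (1−f)/f ≈ 14 × 43 × 1.22877 ≈ 739.72 mg.

740 mg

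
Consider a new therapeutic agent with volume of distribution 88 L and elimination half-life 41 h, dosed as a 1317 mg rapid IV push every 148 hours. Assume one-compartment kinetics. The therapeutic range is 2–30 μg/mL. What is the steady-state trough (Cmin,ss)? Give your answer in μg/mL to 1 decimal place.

k = ln2/t½ = ln2/41 ≈ 0.016906 h⁻¹; fraction remaining f = e^(−kτ) = e^(−0.016906×148) ≈ 0.0819.
Single-dose peak C₀ = D/Vd = 1317/88 ≈ 14.966 μg/mL.
Steady-state trough Cmin,ss = C₀·f/(1−f) ≈ 14.966 × 0.0819/0.9181 ≈ 1.335 μg/mL.
Trough 1.3 μg/mL vs MEC 2 μg/mL: subtherapeutic.

1.3 μg/mL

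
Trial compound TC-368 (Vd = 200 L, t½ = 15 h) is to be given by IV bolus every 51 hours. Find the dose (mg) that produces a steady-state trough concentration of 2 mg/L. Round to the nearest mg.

3822 mg

τ/t½ = 51/15 ≈ 3.4, so f = (1/2)^(51/15) ≈ 0.094732.
Cmin,ss = (D/Vd)·f/(1−f), so D = Cmin,ss·Vd·(1−f)/f.
D = 2 × 200 × (1−f)/f ≈ 2 × 200 × 9.55610 ≈ 3822.44 mg.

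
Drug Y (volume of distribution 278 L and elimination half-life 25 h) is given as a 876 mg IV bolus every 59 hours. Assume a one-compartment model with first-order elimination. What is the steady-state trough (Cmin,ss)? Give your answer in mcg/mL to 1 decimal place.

0.8 mcg/mL

k = ln2/t½ = ln2/25 ≈ 0.027726 h⁻¹; fraction remaining f = e^(−kτ) = e^(−0.027726×59) ≈ 0.1948.
Accumulation ratio R = 1/(1 − f) ≈ 1/0.8052 ≈ 1.2419.
Single-dose peak C₀ = D/Vd = 876/278 ≈ 3.151 mcg/mL.
Steady-state peak Cmax,ss = C₀·R ≈ 3.151 × 1.2419 ≈ 3.913 mcg/mL.
One interval later, Cmin,ss = Cmax,ss·e^(−kτ) ≈ 3.913 × 0.1948 ≈ 0.762 mcg/mL.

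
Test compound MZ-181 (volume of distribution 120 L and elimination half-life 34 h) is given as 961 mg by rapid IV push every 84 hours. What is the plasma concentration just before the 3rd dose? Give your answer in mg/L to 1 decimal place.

1.7 mg/L

f = (1/2)^(τ/t½) = (1/2)^(84/34) ≈ 0.1804.
C₀ = D/Vd = 961/120 ≈ 8.008 mg/L.
Before the 3rd dose, 2 doses have been given. Superposition: Cmin = C₀·(f + f²).
≈ 8.008 × (0.1804 + 0.0325) ≈ 8.008 × 0.2129 ≈ 1.705 mg/L.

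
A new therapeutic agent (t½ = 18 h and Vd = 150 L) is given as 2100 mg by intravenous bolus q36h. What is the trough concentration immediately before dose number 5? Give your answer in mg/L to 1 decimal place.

4.6 mg/L

f = (1/2)^(τ/t½) = (1/2)^(36/18) ≈ 0.2500.
C₀ = D/Vd = 2100/150 ≈ 14.000 mg/L.
Before the 5th dose, 4 doses have been given. Superposition: Cmin = C₀·(f + f² + … + f^4).
≈ 14.000 × (0.2500 + 0.0625 + 0.0156 + 0.0039) ≈ 14.000 × 0.3320 ≈ 4.648 mg/L.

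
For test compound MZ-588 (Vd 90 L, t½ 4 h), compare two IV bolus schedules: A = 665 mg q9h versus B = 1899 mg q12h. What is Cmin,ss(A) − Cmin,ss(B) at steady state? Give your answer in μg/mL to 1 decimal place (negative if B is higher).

-1.0 μg/mL

Regimen A: f = (1/2)^(9/4) ≈ 0.2102; Cmin,ss = (665/90)·f/(1−f) ≈ 1.967 μg/mL.
Regimen B: f = (1/2)^(12/4) ≈ 0.1250; Cmin,ss = (1899/90)·f/(1−f) ≈ 3.014 μg/mL.
Difference ≈ 1.967 − 3.014 ≈ -1.047 μg/mL.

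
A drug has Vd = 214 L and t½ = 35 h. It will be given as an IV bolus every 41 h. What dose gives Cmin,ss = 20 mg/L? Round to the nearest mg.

τ/t½ = 41/35 ≈ 1.1714, so f = (1/2)^(41/35) ≈ 0.443981.
Cmin,ss = (D/Vd)·f/(1−f), so D = Cmin,ss·Vd·(1−f)/f.
D = 20 × 214 × (1−f)/f ≈ 20 × 214 × 1.25235 ≈ 5360.06 mg.

5360 mg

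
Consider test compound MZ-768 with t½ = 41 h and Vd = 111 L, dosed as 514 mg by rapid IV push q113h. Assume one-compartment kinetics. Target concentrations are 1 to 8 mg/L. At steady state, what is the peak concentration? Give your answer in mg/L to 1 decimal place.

5.4 mg/L

k = ln2/t½ = ln2/41 ≈ 0.016906 h⁻¹; fraction remaining f = e^(−kτ) = e^(−0.016906×113) ≈ 0.1480.
At steady state, accumulation factor R = 1/(1 − e^(−kτ)) ≈ 1.1737.
Each bolus raises the concentration by D/Vd = 514/111 ≈ 4.631 mg/L.
Steady-state peak Cmax,ss = C₀·R ≈ 4.631 × 1.1737 ≈ 5.435 mg/L.
Peak 5.4 mg/L vs MTC 8 mg/L: below toxic threshold.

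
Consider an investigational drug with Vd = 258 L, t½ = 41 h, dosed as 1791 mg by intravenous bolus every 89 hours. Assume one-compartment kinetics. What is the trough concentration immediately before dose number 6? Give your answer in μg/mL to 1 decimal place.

f = (1/2)^(τ/t½) = (1/2)^(89/41) ≈ 0.2221.
C₀ = D/Vd = 1791/258 ≈ 6.942 μg/mL.
Before the 6th dose, 5 doses have been given. Superposition: Cmin = C₀·(f + f² + … + f^5).
≈ 6.942 × (0.2221 + 0.0493 + 0.0110 + 0.0024 + 0.0005) ≈ 6.942 × 0.2853 ≈ 1.981 μg/mL.

2.0 μg/mL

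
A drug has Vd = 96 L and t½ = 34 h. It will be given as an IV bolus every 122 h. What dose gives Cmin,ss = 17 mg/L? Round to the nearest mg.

τ/t½ = 122/34 ≈ 3.5882, so f = (1/2)^(122/34) ≈ 0.083145.
Cmin,ss = (D/Vd)·f/(1−f), so D = Cmin,ss·Vd·(1−f)/f.
D = 17 × 96 × (1−f)/f ≈ 17 × 96 × 11.02718 ≈ 17996.36 mg.

17996 mg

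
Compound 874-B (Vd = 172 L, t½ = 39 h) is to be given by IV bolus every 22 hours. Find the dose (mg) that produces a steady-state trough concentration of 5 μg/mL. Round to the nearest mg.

411 mg

τ/t½ = 22/39 ≈ 0.5641, so f = (1/2)^(22/39) ≈ 0.676376.
Cmin,ss = (D/Vd)·f/(1−f), so D = Cmin,ss·Vd·(1−f)/f.
D = 5 × 172 × (1−f)/f ≈ 5 × 172 × 0.47847 ≈ 411.48 mg.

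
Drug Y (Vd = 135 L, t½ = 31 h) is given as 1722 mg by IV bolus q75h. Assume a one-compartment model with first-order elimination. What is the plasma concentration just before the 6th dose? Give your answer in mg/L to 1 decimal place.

f = (1/2)^(τ/t½) = (1/2)^(75/31) ≈ 0.1869.
C₀ = D/Vd = 1722/135 ≈ 12.756 mg/L.
Before the 6th dose, 5 doses have been given. Superposition: Cmin = C₀·(f + f² + … + f^5).
≈ 12.756 × (0.1869 + 0.0349 + 0.0065 + 0.0012 + 0.0002) ≈ 12.756 × 0.2297 ≈ 2.930 mg/L.

2.9 mg/L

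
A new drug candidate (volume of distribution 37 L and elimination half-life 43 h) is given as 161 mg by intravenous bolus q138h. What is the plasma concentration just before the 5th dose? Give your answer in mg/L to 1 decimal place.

f = (1/2)^(τ/t½) = (1/2)^(138/43) ≈ 0.1081.
C₀ = D/Vd = 161/37 ≈ 4.351 mg/L.
Before the 5th dose, 4 doses have been given. Superposition: Cmin = C₀·(f + f² + … + f^4).
≈ 4.351 × (0.1081 + 0.0117 + 0.0013 + 0.0001) ≈ 4.351 × 0.1212 ≈ 0.527 mg/L.

0.5 mg/L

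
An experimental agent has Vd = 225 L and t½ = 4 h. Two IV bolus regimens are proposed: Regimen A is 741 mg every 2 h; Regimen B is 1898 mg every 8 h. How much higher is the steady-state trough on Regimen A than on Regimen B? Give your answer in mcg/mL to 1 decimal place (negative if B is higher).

Regimen A: f = (1/2)^(2/4) ≈ 0.7071; Cmin,ss = (741/225)·f/(1−f) ≈ 7.951 mcg/mL.
Regimen B: f = (1/2)^(8/4) ≈ 0.2500; Cmin,ss = (1898/225)·f/(1−f) ≈ 2.812 mcg/mL.
Difference ≈ 7.951 − 2.812 ≈ 5.139 mcg/mL.

5.1 mcg/mL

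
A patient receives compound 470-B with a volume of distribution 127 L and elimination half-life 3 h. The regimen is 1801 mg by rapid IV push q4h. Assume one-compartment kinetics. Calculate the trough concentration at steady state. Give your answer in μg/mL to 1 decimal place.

9.3 μg/mL

k = ln2/t½ = ln2/3 ≈ 0.231049 h⁻¹; fraction remaining f = e^(−kτ) = e^(−0.231049×4) ≈ 0.3969.
Each bolus raises the concentration by D/Vd = 1801/127 ≈ 14.181 μg/mL.
Steady-state trough Cmin,ss = C₀·f/(1−f) ≈ 14.181 × 0.3969/0.6031 ≈ 9.333 μg/mL.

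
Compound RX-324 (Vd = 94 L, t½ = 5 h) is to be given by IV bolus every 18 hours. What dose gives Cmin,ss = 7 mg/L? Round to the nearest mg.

τ/t½ = 18/5 ≈ 3.6, so f = (1/2)^(18/5) ≈ 0.082469.
Cmin,ss = (D/Vd)·f/(1−f), so D = Cmin,ss·Vd·(1−f)/f.
D = 7 × 94 × (1−f)/f ≈ 7 × 94 × 11.12577 ≈ 7320.76 mg.

7321 mg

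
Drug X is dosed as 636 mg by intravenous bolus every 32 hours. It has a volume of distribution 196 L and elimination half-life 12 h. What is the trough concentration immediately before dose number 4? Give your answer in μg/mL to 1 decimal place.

0.6 μg/mL

f = (1/2)^(τ/t½) = (1/2)^(32/12) ≈ 0.1575.
C₀ = D/Vd = 636/196 ≈ 3.245 μg/mL.
Before the 4th dose, 3 doses have been given. Superposition: Cmin = C₀·(f + f² + … + f^3).
≈ 3.245 × (0.1575 + 0.0248 + 0.0039) ≈ 3.245 × 0.1862 ≈ 0.604 μg/mL.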